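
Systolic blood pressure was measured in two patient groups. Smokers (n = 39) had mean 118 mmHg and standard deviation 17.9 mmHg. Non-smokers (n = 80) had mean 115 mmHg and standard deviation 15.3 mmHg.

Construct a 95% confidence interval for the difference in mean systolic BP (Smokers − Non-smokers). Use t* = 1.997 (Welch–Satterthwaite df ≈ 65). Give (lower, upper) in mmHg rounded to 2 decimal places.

Standard errors of each mean: 17.9/√39 = 2.8663 and 15.3/√80 = 1.7106.
SE(x̄₁ − x̄₂) = √(2.8663² + 1.7106²) = 3.3379 for independent samples with unequal variances.
With t* = 1.997, the margin is 1.997 × 3.3379 = 6.6658.
x̄₁ − x̄₂ = 118 − 115 = 3.0000; the interval is 3.0000 ± 6.6658 = (-3.67, 9.67).

(-3.67, 9.67)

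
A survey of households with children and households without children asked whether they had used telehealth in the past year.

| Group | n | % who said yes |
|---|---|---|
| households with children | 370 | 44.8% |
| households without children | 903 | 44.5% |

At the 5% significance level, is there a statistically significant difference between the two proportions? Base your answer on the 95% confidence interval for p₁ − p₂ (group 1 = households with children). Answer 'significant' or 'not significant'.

not significant

SE₁ = √(p̂₁(1−p̂₁)/n₁) = √(0.4480·0.5520/370) = 0.02585; SE₂ = √(0.4450·0.5550/903) = 0.01654.
Independent samples: SE of the difference = √(SE₁² + SE₂²) = √(0.0006682225 + 0.0002735716) = 0.03069.
z* for 95% confidence is 1.960, so the margin of error is 1.960 × 0.03069 = 0.06015.
Point estimate p̂₁ − p̂₂ = 0.4480 − 0.4450 = 0.0030.
0.0030 ± 0.06015 → (-0.05715, 0.06315).
The interval (-0.05715, 0.06315) contains 0, so the difference is not significant.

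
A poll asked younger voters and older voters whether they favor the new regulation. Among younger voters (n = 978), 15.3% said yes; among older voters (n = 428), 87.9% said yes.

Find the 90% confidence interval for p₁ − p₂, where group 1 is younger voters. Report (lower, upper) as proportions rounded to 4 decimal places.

(-0.7581, -0.6939)

Each SE is √(p̂(1−p̂)/n): √(0.1530·0.8470/978) = 0.01151 and √(0.8790·0.1210/428) = 0.01576.
SE(p̂₁ − p̂₂) = √(SE₁² + SE₂²) = √(0.0001324801 + 0.0002483776) = 0.01952, since the two samples are independent.
At 90% confidence z* = 1.645; margin = 1.645 × 0.01952 = 0.03211.
The difference is 0.1530 − 0.8790 = -0.7260, so the interval is -0.7260 ± 0.03211 = (-0.7581, -0.6939).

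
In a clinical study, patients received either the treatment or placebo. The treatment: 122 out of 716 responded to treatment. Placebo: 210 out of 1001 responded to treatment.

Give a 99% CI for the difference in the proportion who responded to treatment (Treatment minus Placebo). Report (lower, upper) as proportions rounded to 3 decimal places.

(-0.088, 0.010)

p̂₁ = 122/716 = 0.1704 and p̂₂ = 210/1001 = 0.2098.
SE₁ = √(p̂₁(1−p̂₁)/n₁) = √(0.1704·0.8296/716) = 0.01405; SE₂ = √(0.2098·0.7902/1001) = 0.01287.
Independent samples: SE of the difference = √(SE₁² + SE₂²) = √(0.0001974025 + 0.0001656369) = 0.01905.
z* for 99% confidence is 2.576, so the margin of error is 2.576 × 0.01905 = 0.04907.
Point estimate p̂₁ − p̂₂ = 0.1704 − 0.2098 = -0.0394.
-0.0394 ± 0.04907 → (-0.088, 0.010).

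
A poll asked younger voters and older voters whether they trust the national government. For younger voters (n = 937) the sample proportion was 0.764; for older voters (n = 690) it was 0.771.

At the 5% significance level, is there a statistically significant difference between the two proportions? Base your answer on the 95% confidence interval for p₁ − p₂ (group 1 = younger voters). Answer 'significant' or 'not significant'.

SE₁ = √(p̂₁(1−p̂₁)/n₁) = √(0.7640·0.2360/937) = 0.01387; SE₂ = √(0.7710·0.2290/690) = 0.01600.
Independent samples: SE of the difference = √(SE₁² + SE₂²) = √(0.0001923769 + 0.000256) = 0.02117.
z* for 95% confidence is 1.960, so the margin of error is 1.960 × 0.02117 = 0.04149.
Point estimate p̂₁ − p̂₂ = 0.7640 − 0.7710 = -0.0070.
-0.0070 ± 0.04149 → (-0.04849, 0.03449).
The interval (-0.04849, 0.03449) contains 0, so the difference is not significant.

not significant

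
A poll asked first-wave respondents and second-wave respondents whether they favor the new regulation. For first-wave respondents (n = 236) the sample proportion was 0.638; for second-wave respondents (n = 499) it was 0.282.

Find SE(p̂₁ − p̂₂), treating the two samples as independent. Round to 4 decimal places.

0.0372

Each SE is √(p̂(1−p̂)/n): √(0.6380·0.3620/236) = 0.03128 and √(0.2820·0.7180/499) = 0.02014.
SE(p̂₁ − p̂₂) = √(SE₁² + SE₂²) = √(0.0009784384 + 0.0004056196) = 0.03720, since the two samples are independent.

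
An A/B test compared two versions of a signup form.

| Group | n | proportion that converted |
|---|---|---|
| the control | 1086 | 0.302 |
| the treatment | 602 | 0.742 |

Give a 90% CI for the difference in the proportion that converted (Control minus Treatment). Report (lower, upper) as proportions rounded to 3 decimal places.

(-0.477, -0.403)

Each SE is √(p̂(1−p̂)/n): √(0.3020·0.6980/1086) = 0.01393 and √(0.7420·0.2580/602) = 0.01783.
SE(p̂₁ − p̂₂) = √(SE₁² + SE₂²) = √(0.0001940449 + 0.0003179089) = 0.02263, since the two samples are independent.
At 90% confidence z* = 1.645; margin = 1.645 × 0.02263 = 0.03723.
The difference is 0.3020 − 0.7420 = -0.4400, so the interval is -0.4400 ± 0.03723 = (-0.477, -0.403).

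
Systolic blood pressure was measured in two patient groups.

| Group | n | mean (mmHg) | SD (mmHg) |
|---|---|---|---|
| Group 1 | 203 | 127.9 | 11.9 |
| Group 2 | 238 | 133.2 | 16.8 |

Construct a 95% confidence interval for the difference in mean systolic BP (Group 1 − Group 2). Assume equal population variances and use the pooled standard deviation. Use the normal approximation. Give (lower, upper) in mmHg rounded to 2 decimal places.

(-8.06, -2.54)

Pooled variance s_p² = [202·11.9² + 237·16.8²] / (203+238−2) = 217.5310, so s_p = 14.7489.
SE_diff = s_p·√(1/n₁ + 1/n₂) = 14.7489·√(1/203 + 1/238) = 1.4091.
z* = 1.960; margin = 1.960 × 1.4091 = 2.7618.
Difference = 127.9 − 133.2 = -5.3000.
-5.3000 ± 2.7618 → (-8.06, -2.54).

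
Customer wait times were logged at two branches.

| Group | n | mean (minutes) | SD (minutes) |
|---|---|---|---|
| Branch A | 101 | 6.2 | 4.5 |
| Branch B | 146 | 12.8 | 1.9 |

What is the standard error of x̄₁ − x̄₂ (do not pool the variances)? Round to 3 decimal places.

0.475

SE₁ = s₁/√n₁ = 4.5/√101 = 0.4478; SE₂ = 1.9/√146 = 0.1572.
Independent samples, unequal variances: SE_diff = √(SE₁² + SE₂²) = √(0.20052484 + 0.02471184) = 0.4746.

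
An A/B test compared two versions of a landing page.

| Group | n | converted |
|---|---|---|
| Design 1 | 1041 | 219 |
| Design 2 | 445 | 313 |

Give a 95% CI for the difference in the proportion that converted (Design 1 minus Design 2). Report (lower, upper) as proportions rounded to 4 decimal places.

p̂₁ = 219/1041 = 0.2104 and p̂₂ = 313/445 = 0.7034.
SE₁ = √(p̂₁(1−p̂₁)/n₁) = √(0.2104·0.7896/1041) = 0.01263; SE₂ = √(0.7034·0.2966/445) = 0.02165.
Independent samples: SE of the difference = √(SE₁² + SE₂²) = √(0.0001595169 + 0.0004687225) = 0.02506.
z* for 95% confidence is 1.960, so the margin of error is 1.960 × 0.02506 = 0.04912.
Point estimate p̂₁ − p̂₂ = 0.2104 − 0.7034 = -0.4930.
-0.4930 ± 0.04912 → (-0.5421, -0.4439).

(-0.5421, -0.4439)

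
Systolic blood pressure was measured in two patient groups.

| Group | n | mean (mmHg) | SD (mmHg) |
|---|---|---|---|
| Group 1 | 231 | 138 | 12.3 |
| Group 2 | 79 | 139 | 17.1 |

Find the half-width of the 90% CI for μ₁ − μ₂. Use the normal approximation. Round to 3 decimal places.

3.433

Per-group SEs: s₁/√n₁ = 12.3/√231 = 0.8093, s₂/√n₂ = 17.1/√79 = 1.9239.
Unpooled SE of the difference: √(0.65496649 + 3.70139121) = 2.0872.
Margin of error = z* · SE = 1.645 × 2.0872 = 3.4334.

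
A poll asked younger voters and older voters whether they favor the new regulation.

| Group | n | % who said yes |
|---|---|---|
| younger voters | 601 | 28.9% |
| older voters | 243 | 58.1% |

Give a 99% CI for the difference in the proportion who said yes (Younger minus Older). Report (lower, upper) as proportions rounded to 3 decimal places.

The two standard errors are √(0.2890×0.7110/601) = 0.01849 and √(0.5810×0.4190/243) = 0.03165.
Because the samples are independent, SE_diff = √(0.01849² + 0.03165²) = 0.03666.
Using z* = 2.576 for 99%, ME = 2.576 × 0.03666 = 0.09444.
p̂₁ − p̂₂ = -0.2920; interval -0.2920 ± 0.09444 gives (-0.386, -0.198).

(-0.386, -0.198)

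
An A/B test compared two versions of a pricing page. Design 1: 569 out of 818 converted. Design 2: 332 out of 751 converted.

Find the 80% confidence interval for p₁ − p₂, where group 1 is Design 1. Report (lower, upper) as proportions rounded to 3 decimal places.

(0.222, 0.285)

First, p̂₁ = 569/818 = 0.6956; p̂₂ = 332/751 = 0.4421.
The two standard errors are √(0.6956×0.3044/818) = 0.01609 and √(0.4421×0.5579/751) = 0.01812.
Because the samples are independent, SE_diff = √(0.01609² + 0.01812²) = 0.02423.
Using z* = 1.282 for 80%, ME = 1.282 × 0.02423 = 0.03106.
p̂₁ − p̂₂ = 0.2535; interval 0.2535 ± 0.03106 gives (0.222, 0.285).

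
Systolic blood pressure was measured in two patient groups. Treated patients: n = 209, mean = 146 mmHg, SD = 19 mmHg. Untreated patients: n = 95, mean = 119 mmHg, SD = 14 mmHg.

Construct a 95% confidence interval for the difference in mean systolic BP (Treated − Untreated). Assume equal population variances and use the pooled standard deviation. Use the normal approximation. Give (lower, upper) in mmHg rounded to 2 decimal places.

(22.73, 31.27)

s_p = √[((n₁−1)s₁² + (n₂−1)s₂²)/(n₁+n₂−2)] = √[(208·19² + 94·14²)/302] = 17.5967.
SE = 17.5967·√(1/209 + 1/95) = 2.1774.
With z* = 1.960, margin = 1.960 × 2.1774 = 4.2677.
x̄₁ − x̄₂ = 146 − 119 = 27.0000; interval 27.0000 ± 4.2677 = (22.73, 31.27).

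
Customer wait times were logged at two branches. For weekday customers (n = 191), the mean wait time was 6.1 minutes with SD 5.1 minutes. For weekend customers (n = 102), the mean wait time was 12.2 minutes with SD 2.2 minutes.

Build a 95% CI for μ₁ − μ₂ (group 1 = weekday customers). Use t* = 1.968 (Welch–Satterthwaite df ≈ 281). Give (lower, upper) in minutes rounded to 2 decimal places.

(-6.94, -5.26)

Per-group SEs: s₁/√n₁ = 5.1/√191 = 0.3690, s₂/√n₂ = 2.2/√102 = 0.2178.
Unpooled SE of the difference: √(0.136161 + 0.04743684) = 0.4285.
Margin of error = t* · SE = 1.968 × 0.4285 = 0.8433.
x̄₁ − x̄₂ = 6.1 − 12.2 = -6.1000.
CI: -6.1000 ± 0.8433 = (-6.94, -5.26).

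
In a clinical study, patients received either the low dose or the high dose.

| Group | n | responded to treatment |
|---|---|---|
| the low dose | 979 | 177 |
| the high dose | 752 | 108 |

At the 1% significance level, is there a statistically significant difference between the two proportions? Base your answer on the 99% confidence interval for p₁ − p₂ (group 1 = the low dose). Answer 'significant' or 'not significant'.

not significant

p̂₁ = 177/979 = 0.1808 and p̂₂ = 108/752 = 0.1436.
SE₁ = √(p̂₁(1−p̂₁)/n₁) = √(0.1808·0.8192/979) = 0.01230; SE₂ = √(0.1436·0.8564/752) = 0.01279.
Independent samples: SE of the difference = √(SE₁² + SE₂²) = √(0.00015129 + 0.0001635841) = 0.01774.
z* for 99% confidence is 2.576, so the margin of error is 2.576 × 0.01774 = 0.04570.
Point estimate p̂₁ − p̂₂ = 0.1808 − 0.1436 = 0.0372.
0.0372 ± 0.04570 → (-0.00850, 0.08290).
The interval (-0.00850, 0.08290) contains 0, so the difference is not significant.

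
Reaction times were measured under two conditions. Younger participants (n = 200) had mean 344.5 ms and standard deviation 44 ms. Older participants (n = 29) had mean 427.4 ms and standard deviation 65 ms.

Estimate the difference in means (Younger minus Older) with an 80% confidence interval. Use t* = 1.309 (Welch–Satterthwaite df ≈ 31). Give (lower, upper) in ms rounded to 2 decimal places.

SE₁ = s₁/√n₁ = 44/√200 = 3.1113; SE₂ = 65/√29 = 12.0702.
Independent samples, unequal variances: SE_diff = √(SE₁² + SE₂²) = √(9.68018769 + 145.68972804) = 12.4647.
t* = 1.309, so margin of error = 1.309 × 12.4647 = 16.3163.
Difference in means = 344.5 − 427.4 = -82.9000.
-82.9000 ± 16.3163 → (-99.22, -66.58).

(-99.22, -66.58)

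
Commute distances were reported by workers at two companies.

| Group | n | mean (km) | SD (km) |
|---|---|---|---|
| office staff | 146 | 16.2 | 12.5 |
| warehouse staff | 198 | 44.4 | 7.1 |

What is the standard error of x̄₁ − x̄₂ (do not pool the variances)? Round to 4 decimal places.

1.1510

Per-group SEs: s₁/√n₁ = 12.5/√146 = 1.0345, s₂/√n₂ = 7.1/√198 = 0.5046.
Unpooled SE of the difference: √(1.07019025 + 0.25462116) = 1.1510.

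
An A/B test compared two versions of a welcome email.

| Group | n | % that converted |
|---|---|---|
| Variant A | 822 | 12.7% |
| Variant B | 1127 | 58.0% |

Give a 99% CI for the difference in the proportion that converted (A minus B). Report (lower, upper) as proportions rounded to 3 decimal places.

(-0.501, -0.405)

SE₁ = √(p̂₁(1−p̂₁)/n₁) = √(0.1270·0.8730/822) = 0.01161; SE₂ = √(0.5800·0.4200/1127) = 0.01470.
Independent samples: SE of the difference = √(SE₁² + SE₂²) = √(0.0001347921 + 0.00021609) = 0.01873.
z* for 99% confidence is 2.576, so the margin of error is 2.576 × 0.01873 = 0.04825.
Point estimate p̂₁ − p̂₂ = 0.1270 − 0.5800 = -0.4530.
-0.4530 ± 0.04825 → (-0.501, -0.405).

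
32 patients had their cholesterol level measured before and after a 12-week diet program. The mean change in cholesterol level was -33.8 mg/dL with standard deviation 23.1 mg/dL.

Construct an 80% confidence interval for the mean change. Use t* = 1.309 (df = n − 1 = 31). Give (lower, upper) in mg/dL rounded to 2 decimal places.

(-39.15, -28.45)

This is a matched-pairs design, so SE = s_d/√n = 23.1/√32 = 4.0835.
Margin = 1.309 × 4.0835 = 5.3453; the interval is -33.8 ± 5.3453 = (-39.15, -28.45).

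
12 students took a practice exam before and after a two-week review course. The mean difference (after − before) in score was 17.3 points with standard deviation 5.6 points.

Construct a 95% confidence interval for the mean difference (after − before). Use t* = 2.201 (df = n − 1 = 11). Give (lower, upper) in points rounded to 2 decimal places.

(13.74, 20.86)

This is a matched-pairs design, so SE = s_d/√n = 5.6/√12 = 1.6166.
Margin = 2.201 × 1.6166 = 3.5581; the interval is 17.3 ± 3.5581 = (13.74, 20.86).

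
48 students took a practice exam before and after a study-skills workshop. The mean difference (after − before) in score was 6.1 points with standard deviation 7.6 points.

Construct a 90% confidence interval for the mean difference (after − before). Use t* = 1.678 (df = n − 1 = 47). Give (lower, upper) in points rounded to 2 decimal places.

(4.26, 7.94)

Paired design: SE = s_d/√n = 7.6/√48 = 1.0970.
t* = 1.678; margin of error = 1.678 × 1.0970 = 1.8408.
6.1 ± 1.8408 → (4.26, 7.94).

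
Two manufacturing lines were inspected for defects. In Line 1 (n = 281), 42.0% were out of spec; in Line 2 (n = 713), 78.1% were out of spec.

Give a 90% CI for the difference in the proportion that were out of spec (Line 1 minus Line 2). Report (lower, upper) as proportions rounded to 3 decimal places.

SE₁ = √(p̂₁(1−p̂₁)/n₁) = √(0.4200·0.5800/281) = 0.02944; SE₂ = √(0.7810·0.2190/713) = 0.01549.
Independent samples: SE of the difference = √(SE₁² + SE₂²) = √(0.0008667136 + 0.0002399401) = 0.03327.
z* for 90% confidence is 1.645, so the margin of error is 1.645 × 0.03327 = 0.05473.
Point estimate p̂₁ − p̂₂ = 0.4200 − 0.7810 = -0.3610.
-0.3610 ± 0.05473 → (-0.416, -0.306).

(-0.416, -0.306)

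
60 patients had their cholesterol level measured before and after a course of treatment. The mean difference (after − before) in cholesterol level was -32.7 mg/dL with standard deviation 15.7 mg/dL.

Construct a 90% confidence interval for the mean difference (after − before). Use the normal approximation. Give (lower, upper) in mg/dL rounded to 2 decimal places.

Paired design: SE = s_d/√n = 15.7/√60 = 2.0269.
z* = 1.645; margin of error = 1.645 × 2.0269 = 3.3343.
-32.7 ± 3.3343 → (-36.03, -29.37).

(-36.03, -29.37)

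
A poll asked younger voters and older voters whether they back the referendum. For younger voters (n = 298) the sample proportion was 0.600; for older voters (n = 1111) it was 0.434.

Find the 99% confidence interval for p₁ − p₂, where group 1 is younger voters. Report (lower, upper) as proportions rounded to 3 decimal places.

(0.083, 0.249)

Each SE is √(p̂(1−p̂)/n): √(0.6000·0.4000/298) = 0.02838 and √(0.4340·0.5660/1111) = 0.01487.
SE(p̂₁ − p̂₂) = √(SE₁² + SE₂²) = √(0.0008054244 + 0.0002211169) = 0.03204, since the two samples are independent.
At 99% confidence z* = 2.576; margin = 2.576 × 0.03204 = 0.08254.
The difference is 0.6000 − 0.4340 = 0.1660, so the interval is 0.1660 ± 0.08254 = (0.083, 0.249).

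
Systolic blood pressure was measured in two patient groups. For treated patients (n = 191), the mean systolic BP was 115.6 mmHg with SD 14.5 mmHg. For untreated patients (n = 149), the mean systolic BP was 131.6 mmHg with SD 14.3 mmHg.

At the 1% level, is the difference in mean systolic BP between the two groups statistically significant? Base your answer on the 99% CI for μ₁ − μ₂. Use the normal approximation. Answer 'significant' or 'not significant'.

significant

Per-group SEs: s₁/√n₁ = 14.5/√191 = 1.0492, s₂/√n₂ = 14.3/√149 = 1.1715.
Unpooled SE of the difference: √(1.10082064 + 1.37241225) = 1.5727.
Margin of error = z* · SE = 2.576 × 1.5727 = 4.0513.
x̄₁ − x̄₂ = 115.6 − 131.6 = -16.0000.
CI: -16.0000 ± 4.0513 = (-20.0513, -11.9487).
The interval (-20.0513, -11.9487) does not contain 0, so the difference is significant.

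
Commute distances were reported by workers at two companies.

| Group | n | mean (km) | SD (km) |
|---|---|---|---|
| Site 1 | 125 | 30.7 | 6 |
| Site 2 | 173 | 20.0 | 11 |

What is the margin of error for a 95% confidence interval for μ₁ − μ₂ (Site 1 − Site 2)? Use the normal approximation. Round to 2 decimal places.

SE₁ = s₁/√n₁ = 6/√125 = 0.5367; SE₂ = 11/√173 = 0.8363.
Independent samples, unequal variances: SE_diff = √(SE₁² + SE₂²) = √(0.28804689 + 0.69939769) = 0.9937.
z* = 1.960, so margin of error = 1.960 × 0.9937 = 1.9477.

1.95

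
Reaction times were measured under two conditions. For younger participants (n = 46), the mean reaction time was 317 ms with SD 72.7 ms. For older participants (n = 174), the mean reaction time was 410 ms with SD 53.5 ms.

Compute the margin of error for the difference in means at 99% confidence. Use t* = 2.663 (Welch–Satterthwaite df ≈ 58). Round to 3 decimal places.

30.520

Per-group SEs: s₁/√n₁ = 72.7/√46 = 10.7190, s₂/√n₂ = 53.5/√174 = 4.0558.
Unpooled SE of the difference: √(114.896961 + 16.44951364) = 11.4606.
Margin of error = t* · SE = 2.663 × 11.4606 = 30.5196.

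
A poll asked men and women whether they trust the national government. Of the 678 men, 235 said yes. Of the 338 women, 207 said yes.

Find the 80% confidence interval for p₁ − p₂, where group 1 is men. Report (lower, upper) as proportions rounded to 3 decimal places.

p̂₁ = 235/678 = 0.3466 and p̂₂ = 207/338 = 0.6124.
SE₁ = √(p̂₁(1−p̂₁)/n₁) = √(0.3466·0.6534/678) = 0.01828; SE₂ = √(0.6124·0.3876/338) = 0.02650.
Independent samples: SE of the difference = √(SE₁² + SE₂²) = √(0.0003341584 + 0.00070225) = 0.03219.
z* for 80% confidence is 1.282, so the margin of error is 1.282 × 0.03219 = 0.04127.
Point estimate p̂₁ − p̂₂ = 0.3466 − 0.6124 = -0.2658.
-0.2658 ± 0.04127 → (-0.307, -0.225).

(-0.307, -0.225)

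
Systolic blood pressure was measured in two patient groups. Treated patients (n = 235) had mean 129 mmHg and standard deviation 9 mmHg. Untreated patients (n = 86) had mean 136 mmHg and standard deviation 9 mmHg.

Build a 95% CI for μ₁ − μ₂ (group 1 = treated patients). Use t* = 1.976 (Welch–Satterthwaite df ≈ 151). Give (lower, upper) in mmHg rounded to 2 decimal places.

Per-group SEs: s₁/√n₁ = 9/√235 = 0.5871, s₂/√n₂ = 9/√86 = 0.9705.
Unpooled SE of the difference: √(0.34468641 + 0.94187025) = 1.1343.
Margin of error = t* · SE = 1.976 × 1.1343 = 2.2414.
x̄₁ − x̄₂ = 129 − 136 = -7.0000.
CI: -7.0000 ± 2.2414 = (-9.24, -4.76).

(-9.24, -4.76)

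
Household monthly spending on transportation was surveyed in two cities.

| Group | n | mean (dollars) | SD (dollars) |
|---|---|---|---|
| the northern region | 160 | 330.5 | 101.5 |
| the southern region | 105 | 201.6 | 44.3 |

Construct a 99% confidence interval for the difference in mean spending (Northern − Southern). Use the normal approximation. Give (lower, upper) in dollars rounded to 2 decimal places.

(105.42, 152.38)

SE₁ = s₁/√n₁ = 101.5/√160 = 8.0243; SE₂ = 44.3/√105 = 4.3232.
Independent samples, unequal variances: SE_diff = √(SE₁² + SE₂²) = √(64.38939049 + 18.69005824) = 9.1148.
z* = 2.576, so margin of error = 2.576 × 9.1148 = 23.4797.
Difference in means = 330.5 − 201.6 = 128.9000.
128.9000 ± 23.4797 → (105.42, 152.38).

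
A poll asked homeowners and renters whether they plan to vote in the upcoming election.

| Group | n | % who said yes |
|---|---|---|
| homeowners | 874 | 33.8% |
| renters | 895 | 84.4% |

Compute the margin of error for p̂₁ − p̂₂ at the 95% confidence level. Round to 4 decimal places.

The two standard errors are √(0.3380×0.6620/874) = 0.01600 and √(0.8440×0.1560/895) = 0.01213.
Because the samples are independent, SE_diff = √(0.01600² + 0.01213²) = 0.02008.
Using z* = 1.960 for 95%, ME = 1.960 × 0.02008 = 0.03936.

0.0394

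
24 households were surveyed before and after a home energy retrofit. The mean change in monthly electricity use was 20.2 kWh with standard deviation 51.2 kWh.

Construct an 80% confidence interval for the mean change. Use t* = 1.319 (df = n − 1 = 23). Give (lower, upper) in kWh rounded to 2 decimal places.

Paired design: SE = s_d/√n = 51.2/√24 = 10.4512.
t* = 1.319; margin of error = 1.319 × 10.4512 = 13.7851.
20.2 ± 13.7851 → (6.41, 33.99).

(6.41, 33.99)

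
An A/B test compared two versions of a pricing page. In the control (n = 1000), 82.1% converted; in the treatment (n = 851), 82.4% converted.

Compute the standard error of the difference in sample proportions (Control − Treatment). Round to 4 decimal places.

0.0178

SE₁ = √(p̂₁(1−p̂₁)/n₁) = √(0.8210·0.1790/1000) = 0.01212; SE₂ = √(0.8240·0.1760/851) = 0.01305.
Independent samples: SE of the difference = √(SE₁² + SE₂²) = √(0.0001468944 + 0.0001703025) = 0.01781.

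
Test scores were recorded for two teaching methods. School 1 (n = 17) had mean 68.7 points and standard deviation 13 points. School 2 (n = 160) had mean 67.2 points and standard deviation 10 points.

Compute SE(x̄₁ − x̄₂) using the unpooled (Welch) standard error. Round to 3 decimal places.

SE₁ = s₁/√n₁ = 13/√17 = 3.1530; SE₂ = 10/√160 = 0.7906.
Independent samples, unequal variances: SE_diff = √(SE₁² + SE₂²) = √(9.941409 + 0.62504836) = 3.2506.

3.251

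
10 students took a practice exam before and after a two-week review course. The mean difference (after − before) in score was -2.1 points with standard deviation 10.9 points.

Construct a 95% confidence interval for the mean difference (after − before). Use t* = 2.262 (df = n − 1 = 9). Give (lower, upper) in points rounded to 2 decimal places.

(-9.90, 5.70)

This is a matched-pairs design, so SE = s_d/√n = 10.9/√10 = 3.4469.
Margin = 2.262 × 3.4469 = 7.7969; the interval is -2.1 ± 7.7969 = (-9.90, 5.70).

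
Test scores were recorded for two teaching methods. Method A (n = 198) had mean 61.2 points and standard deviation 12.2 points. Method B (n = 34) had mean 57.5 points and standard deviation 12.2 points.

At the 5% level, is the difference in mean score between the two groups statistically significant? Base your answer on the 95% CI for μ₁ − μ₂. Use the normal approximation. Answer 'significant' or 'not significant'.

not significant

SE₁ = s₁/√n₁ = 12.2/√198 = 0.8670; SE₂ = 12.2/√34 = 2.0923.
Independent samples, unequal variances: SE_diff = √(SE₁² + SE₂²) = √(0.751689 + 4.37771929) = 2.2648.
z* = 1.960, so margin of error = 1.960 × 2.2648 = 4.4390.
Difference in means = 61.2 − 57.5 = 3.7000.
3.7000 ± 4.4390 → (-0.7390, 8.1390).
The interval (-0.7390, 8.1390) contains 0, so the difference is not significant.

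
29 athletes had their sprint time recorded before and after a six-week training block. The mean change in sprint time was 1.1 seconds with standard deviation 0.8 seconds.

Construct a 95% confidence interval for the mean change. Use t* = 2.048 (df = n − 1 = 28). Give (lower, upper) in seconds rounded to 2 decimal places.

(0.80, 1.40)

This is a matched-pairs design, so SE = s_d/√n = 0.8/√29 = 0.1486.
Margin = 2.048 × 0.1486 = 0.3043; the interval is 1.1 ± 0.3043 = (0.80, 1.40).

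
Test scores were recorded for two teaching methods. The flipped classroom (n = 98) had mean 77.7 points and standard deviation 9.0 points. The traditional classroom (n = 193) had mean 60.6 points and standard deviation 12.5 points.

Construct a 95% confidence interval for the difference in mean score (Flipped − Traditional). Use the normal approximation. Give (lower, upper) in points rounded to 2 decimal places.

(14.59, 19.61)

Standard errors of each mean: 9.0/√98 = 0.9091 and 12.5/√193 = 0.8998.
SE(x̄₁ − x̄₂) = √(0.9091² + 0.8998²) = 1.2791 for independent samples with unequal variances.
With z* = 1.960, the margin is 1.960 × 1.2791 = 2.5070.
x̄₁ − x̄₂ = 77.7 − 60.6 = 17.1000; the interval is 17.1000 ± 2.5070 = (14.59, 19.61).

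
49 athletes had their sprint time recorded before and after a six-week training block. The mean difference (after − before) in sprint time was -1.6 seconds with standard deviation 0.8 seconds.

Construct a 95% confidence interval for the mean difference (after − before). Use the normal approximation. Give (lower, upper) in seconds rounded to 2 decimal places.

(-1.82, -1.38)

Paired design: SE = s_d/√n = 0.8/√49 = 0.1143.
z* = 1.960; margin of error = 1.960 × 0.1143 = 0.2240.
-1.6 ± 0.2240 → (-1.82, -1.38).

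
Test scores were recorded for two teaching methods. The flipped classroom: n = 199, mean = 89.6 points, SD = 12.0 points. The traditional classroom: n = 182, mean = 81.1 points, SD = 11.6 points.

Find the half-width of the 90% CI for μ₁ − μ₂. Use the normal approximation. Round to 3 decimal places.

Per-group SEs: s₁/√n₁ = 12.0/√199 = 0.8507, s₂/√n₂ = 11.6/√182 = 0.8598.
Unpooled SE of the difference: √(0.72369049 + 0.73925604) = 1.2095.
Margin of error = z* · SE = 1.645 × 1.2095 = 1.9896.

1.990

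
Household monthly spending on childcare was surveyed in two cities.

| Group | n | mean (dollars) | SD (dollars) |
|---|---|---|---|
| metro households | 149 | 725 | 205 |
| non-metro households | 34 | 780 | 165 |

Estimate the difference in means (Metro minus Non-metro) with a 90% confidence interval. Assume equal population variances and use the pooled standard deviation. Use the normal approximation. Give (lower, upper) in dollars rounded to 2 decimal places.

s_p = √[((n₁−1)s₁² + (n₂−1)s₂²)/(n₁+n₂−2)] = √[(148·205² + 33·165²)/181] = 198.3095.
SE = 198.3095·√(1/149 + 1/34) = 37.6909.
With z* = 1.645, margin = 1.645 × 37.6909 = 62.0015.
x̄₁ − x̄₂ = 725 − 780 = -55.0000; interval -55.0000 ± 62.0015 = (-117.00, 7.00).

(-117.00, 7.00)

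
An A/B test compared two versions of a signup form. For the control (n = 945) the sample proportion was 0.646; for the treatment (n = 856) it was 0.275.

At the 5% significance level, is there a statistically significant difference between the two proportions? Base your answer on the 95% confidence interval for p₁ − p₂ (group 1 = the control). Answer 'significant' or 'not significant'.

significant

The two standard errors are √(0.6460×0.3540/945) = 0.01556 and √(0.2750×0.7250/856) = 0.01526.
Because the samples are independent, SE_diff = √(0.01556² + 0.01526²) = 0.02179.
Using z* = 1.960 for 95%, ME = 1.960 × 0.02179 = 0.04271.
p̂₁ − p̂₂ = 0.3710; interval 0.3710 ± 0.04271 gives (0.32829, 0.41371).
The interval (0.32829, 0.41371) does not contain 0, so the difference is significant.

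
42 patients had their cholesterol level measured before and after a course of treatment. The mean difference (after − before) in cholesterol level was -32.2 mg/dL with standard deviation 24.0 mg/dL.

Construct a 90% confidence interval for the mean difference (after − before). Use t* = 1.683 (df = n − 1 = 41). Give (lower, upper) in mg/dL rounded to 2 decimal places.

This is a matched-pairs design, so SE = s_d/√n = 24.0/√42 = 3.7033.
Margin = 1.683 × 3.7033 = 6.2327; the interval is -32.2 ± 6.2327 = (-38.43, -25.97).

(-38.43, -25.97)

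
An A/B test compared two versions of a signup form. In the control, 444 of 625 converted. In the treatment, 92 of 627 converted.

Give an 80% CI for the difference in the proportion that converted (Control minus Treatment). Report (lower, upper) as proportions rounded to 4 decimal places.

p̂₁ = 444/625 = 0.7104 and p̂₂ = 92/627 = 0.1467.
SE₁ = √(p̂₁(1−p̂₁)/n₁) = √(0.7104·0.2896/625) = 0.01814; SE₂ = √(0.1467·0.8533/627) = 0.01413.
Independent samples: SE of the difference = √(SE₁² + SE₂²) = √(0.0003290596 + 0.0001996569) = 0.02299.
z* for 80% confidence is 1.282, so the margin of error is 1.282 × 0.02299 = 0.02947.
Point estimate p̂₁ − p̂₂ = 0.7104 − 0.1467 = 0.5637.
0.5637 ± 0.02947 → (0.5342, 0.5932).

(0.5342, 0.5932)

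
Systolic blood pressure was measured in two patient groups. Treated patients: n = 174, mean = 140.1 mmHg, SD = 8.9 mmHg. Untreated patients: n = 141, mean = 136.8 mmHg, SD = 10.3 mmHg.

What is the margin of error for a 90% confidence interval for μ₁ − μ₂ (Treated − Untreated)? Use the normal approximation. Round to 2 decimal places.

Per-group SEs: s₁/√n₁ = 8.9/√174 = 0.6747, s₂/√n₂ = 10.3/√141 = 0.8674.
Unpooled SE of the difference: √(0.45522009 + 0.75238276) = 1.0989.
Margin of error = z* · SE = 1.645 × 1.0989 = 1.8077.

1.81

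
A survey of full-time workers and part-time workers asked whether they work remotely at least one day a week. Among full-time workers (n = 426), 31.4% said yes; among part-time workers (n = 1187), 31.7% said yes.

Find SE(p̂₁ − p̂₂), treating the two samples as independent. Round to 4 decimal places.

0.0262

SE₁ = √(p̂₁(1−p̂₁)/n₁) = √(0.3140·0.6860/426) = 0.02249; SE₂ = √(0.3170·0.6830/1187) = 0.01351.
Independent samples: SE of the difference = √(SE₁² + SE₂²) = √(0.0005058001 + 0.0001825201) = 0.02624.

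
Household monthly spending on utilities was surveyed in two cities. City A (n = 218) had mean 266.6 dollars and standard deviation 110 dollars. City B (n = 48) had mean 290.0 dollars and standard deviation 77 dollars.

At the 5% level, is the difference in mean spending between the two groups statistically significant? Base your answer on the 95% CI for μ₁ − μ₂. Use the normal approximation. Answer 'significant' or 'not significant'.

not significant

Standard errors of each mean: 110/√218 = 7.4501 and 77/√48 = 11.1140.
SE(x̄₁ − x̄₂) = √(7.4501² + 11.1140²) = 13.3800 for independent samples with unequal variances.
With z* = 1.960, the margin is 1.960 × 13.3800 = 26.2248.
x̄₁ − x̄₂ = 266.6 − 290.0 = -23.4000; the interval is -23.4000 ± 26.2248 = (-49.6248, 2.8248).
The interval (-49.6248, 2.8248) contains 0, so the difference is not significant.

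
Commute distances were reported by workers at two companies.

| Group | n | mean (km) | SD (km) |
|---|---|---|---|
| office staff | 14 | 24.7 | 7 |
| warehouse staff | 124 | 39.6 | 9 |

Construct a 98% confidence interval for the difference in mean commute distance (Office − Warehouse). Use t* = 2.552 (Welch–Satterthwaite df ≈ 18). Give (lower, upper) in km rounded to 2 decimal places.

Standard errors of each mean: 7/√14 = 1.8708 and 9/√124 = 0.8082.
SE(x̄₁ − x̄₂) = √(1.8708² + 0.8082²) = 2.0379 for independent samples with unequal variances.
With t* = 2.552, the margin is 2.552 × 2.0379 = 5.2007.
x̄₁ − x̄₂ = 24.7 − 39.6 = -14.9000; the interval is -14.9000 ± 5.2007 = (-20.10, -9.70).

(-20.10, -9.70)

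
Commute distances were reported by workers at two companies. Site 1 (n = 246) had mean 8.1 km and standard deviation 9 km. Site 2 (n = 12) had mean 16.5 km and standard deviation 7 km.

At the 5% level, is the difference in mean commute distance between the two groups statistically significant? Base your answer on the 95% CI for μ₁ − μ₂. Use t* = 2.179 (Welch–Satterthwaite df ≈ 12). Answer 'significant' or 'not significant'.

significant

Per-group SEs: s₁/√n₁ = 9/√246 = 0.5738, s₂/√n₂ = 7/√12 = 2.0207.
Unpooled SE of the difference: √(0.32924644 + 4.08322849) = 2.1006.
Margin of error = t* · SE = 2.179 × 2.1006 = 4.5772.
x̄₁ − x̄₂ = 8.1 − 16.5 = -8.4000.
CI: -8.4000 ± 4.5772 = (-12.9772, -3.8228).
The interval (-12.9772, -3.8228) does not contain 0, so the difference is significant.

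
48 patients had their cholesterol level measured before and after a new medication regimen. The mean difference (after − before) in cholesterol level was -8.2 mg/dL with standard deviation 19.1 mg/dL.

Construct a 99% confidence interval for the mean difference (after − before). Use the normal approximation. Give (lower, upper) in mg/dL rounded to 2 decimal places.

This is a matched-pairs design, so SE = s_d/√n = 19.1/√48 = 2.7568.
Margin = 2.576 × 2.7568 = 7.1015; the interval is -8.2 ± 7.1015 = (-15.30, -1.10).

(-15.30, -1.10)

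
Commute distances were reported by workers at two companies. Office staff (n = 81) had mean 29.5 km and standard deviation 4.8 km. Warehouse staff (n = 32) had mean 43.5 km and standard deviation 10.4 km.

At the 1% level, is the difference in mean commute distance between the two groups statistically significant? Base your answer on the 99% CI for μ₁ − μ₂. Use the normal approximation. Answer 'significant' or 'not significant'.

Standard errors of each mean: 4.8/√81 = 0.5333 and 10.4/√32 = 1.8385.
SE(x̄₁ − x̄₂) = √(0.5333² + 1.8385²) = 1.9143 for independent samples with unequal variances.
With z* = 2.576, the margin is 2.576 × 1.9143 = 4.9312.
x̄₁ − x̄₂ = 29.5 − 43.5 = -14.0000; the interval is -14.0000 ± 4.9312 = (-18.9312, -9.0688).
The interval (-18.9312, -9.0688) does not contain 0, so the difference is significant.

significant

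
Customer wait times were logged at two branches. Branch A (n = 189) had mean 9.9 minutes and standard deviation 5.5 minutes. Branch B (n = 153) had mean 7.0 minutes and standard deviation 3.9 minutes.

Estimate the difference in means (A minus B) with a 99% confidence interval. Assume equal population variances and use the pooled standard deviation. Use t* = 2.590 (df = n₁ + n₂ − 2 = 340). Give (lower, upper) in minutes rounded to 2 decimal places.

(1.53, 4.27)

Pooled variance s_p² = [188·5.5² + 152·3.9²] / (189+153−2) = 23.5262, so s_p = 4.8504.
SE_diff = s_p·√(1/n₁ + 1/n₂) = 4.8504·√(1/189 + 1/153) = 0.5275.
t* = 2.590; margin = 2.590 × 0.5275 = 1.3662.
Difference = 9.9 − 7.0 = 2.9000.
2.9000 ± 1.3662 → (1.53, 4.27).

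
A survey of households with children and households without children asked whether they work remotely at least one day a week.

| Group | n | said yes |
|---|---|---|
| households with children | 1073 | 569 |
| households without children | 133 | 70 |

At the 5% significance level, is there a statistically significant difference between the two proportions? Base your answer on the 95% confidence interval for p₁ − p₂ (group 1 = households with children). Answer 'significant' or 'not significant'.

not significant

Sample proportions: 569/1073 = 0.5303, 70/133 = 0.5263.
Each SE is √(p̂(1−p̂)/n): √(0.5303·0.4697/1073) = 0.01524 and √(0.5263·0.4737/133) = 0.04330.
SE(p̂₁ − p̂₂) = √(SE₁² + SE₂²) = √(0.0002322576 + 0.00187489) = 0.04590, since the two samples are independent.
At 95% confidence z* = 1.960; margin = 1.960 × 0.04590 = 0.08996.
The difference is 0.5303 − 0.5263 = 0.0040, so the interval is 0.0040 ± 0.08996 = (-0.08596, 0.09396).
The interval (-0.08596, 0.09396) contains 0, so the difference is not significant.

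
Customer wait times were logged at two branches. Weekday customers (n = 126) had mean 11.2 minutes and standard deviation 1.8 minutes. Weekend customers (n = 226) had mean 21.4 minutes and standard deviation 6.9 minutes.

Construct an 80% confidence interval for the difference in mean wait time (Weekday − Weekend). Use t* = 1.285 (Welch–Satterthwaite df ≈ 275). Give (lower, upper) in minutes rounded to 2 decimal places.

(-10.82, -9.58)

Standard errors of each mean: 1.8/√126 = 0.1604 and 6.9/√226 = 0.4590.
SE(x̄₁ − x̄₂) = √(0.1604² + 0.4590²) = 0.4862 for independent samples with unequal variances.
With t* = 1.285, the margin is 1.285 × 0.4862 = 0.6248.
x̄₁ − x̄₂ = 11.2 − 21.4 = -10.2000; the interval is -10.2000 ± 0.6248 = (-10.82, -9.58).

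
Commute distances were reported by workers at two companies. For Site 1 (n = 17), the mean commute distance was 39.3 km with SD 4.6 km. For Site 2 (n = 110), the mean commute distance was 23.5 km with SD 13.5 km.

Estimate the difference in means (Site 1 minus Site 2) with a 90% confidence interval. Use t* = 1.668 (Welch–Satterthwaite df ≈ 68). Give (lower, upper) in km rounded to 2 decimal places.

(12.96, 18.64)

Standard errors of each mean: 4.6/√17 = 1.1157 and 13.5/√110 = 1.2872.
SE(x̄₁ − x̄₂) = √(1.1157² + 1.2872²) = 1.7034 for independent samples with unequal variances.
With t* = 1.668, the margin is 1.668 × 1.7034 = 2.8413.
x̄₁ − x̄₂ = 39.3 − 23.5 = 15.8000; the interval is 15.8000 ± 2.8413 = (12.96, 18.64).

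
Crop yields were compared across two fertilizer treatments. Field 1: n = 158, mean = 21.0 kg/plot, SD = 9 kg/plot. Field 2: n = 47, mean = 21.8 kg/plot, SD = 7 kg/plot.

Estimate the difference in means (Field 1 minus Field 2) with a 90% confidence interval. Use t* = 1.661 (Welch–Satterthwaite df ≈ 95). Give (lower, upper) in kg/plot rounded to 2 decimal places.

(-2.87, 1.27)

SE₁ = s₁/√n₁ = 9/√158 = 0.7160; SE₂ = 7/√47 = 1.0211.
Independent samples, unequal variances: SE_diff = √(SE₁² + SE₂²) = √(0.512656 + 1.04264521) = 1.2471.
t* = 1.661, so margin of error = 1.661 × 1.2471 = 2.0714.
Difference in means = 21.0 − 21.8 = -0.8000.
-0.8000 ± 2.0714 → (-2.87, 1.27).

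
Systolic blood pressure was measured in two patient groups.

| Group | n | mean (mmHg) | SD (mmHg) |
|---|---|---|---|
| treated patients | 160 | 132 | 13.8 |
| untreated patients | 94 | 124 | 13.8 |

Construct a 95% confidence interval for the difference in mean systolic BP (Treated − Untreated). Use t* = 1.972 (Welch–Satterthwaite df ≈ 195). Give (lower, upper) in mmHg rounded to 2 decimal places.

(4.46, 11.54)

Standard errors of each mean: 13.8/√160 = 1.0910 and 13.8/√94 = 1.4234.
SE(x̄₁ − x̄₂) = √(1.0910² + 1.4234²) = 1.7934 for independent samples with unequal variances.
With t* = 1.972, the margin is 1.972 × 1.7934 = 3.5366.
x̄₁ − x̄₂ = 132 − 124 = 8.0000; the interval is 8.0000 ± 3.5366 = (4.46, 11.54).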